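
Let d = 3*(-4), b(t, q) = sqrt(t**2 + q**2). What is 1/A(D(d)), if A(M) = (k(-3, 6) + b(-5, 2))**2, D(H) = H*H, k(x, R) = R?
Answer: (6 + sqrt(29))**(-2) ≈ 0.0077147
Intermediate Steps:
b(t, q) = sqrt(q**2 + t**2)
d = -12
D(H) = H**2
A(M) = (6 + sqrt(29))**2 (A(M) = (6 + sqrt(2**2 + (-5)**2))**2 = (6 + sqrt(4 + 25))**2 = (6 + sqrt(29))**2)
1/A(D(d)) = 1/((6 + sqrt(29))**2) = (6 + sqrt(29))**(-2)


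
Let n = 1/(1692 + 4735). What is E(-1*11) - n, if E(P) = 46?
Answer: 295641/6427 ≈ 46.000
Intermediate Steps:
n = 1/6427 ≈ 0.00015559
E(-1*11) - n = 46 - 1*1/6427 = 46 - 1/6427 = 295641/6427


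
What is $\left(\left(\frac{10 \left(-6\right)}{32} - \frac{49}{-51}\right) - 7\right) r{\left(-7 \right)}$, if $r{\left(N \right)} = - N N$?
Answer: $\frac{158221}{408} \approx 387.8$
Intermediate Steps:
$r{\left(N \right)} = - N^{2}$
$\left(\left(\frac{10 \left(-6\right)}{32} - \frac{49}{-51}\right) - 7\right) r{\left(-7 \right)} = \left(\left(\frac{10 \left(-6\right)}{32} - \frac{49}{-51}\right) - 7\right) \left(- \left(-7\right)^{2}\right) = \left(\left(\left(-60\right) \frac{1}{32} - - \frac{49}{51}\right) - 7\right) \left(\left(-1\right) 49\right) = \left(\left(- \frac{15}{8} + \frac{49}{51}\right) - 7\right) \left(-49\right) = \left(- \frac{373}{408} - 7\right) \left(-49\right) = \left(- \frac{3229}{408}\right) \left(-49\right) = \frac{158221}{408}$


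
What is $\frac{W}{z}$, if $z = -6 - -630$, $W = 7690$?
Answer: $\frac{3845}{312} \approx 12.324$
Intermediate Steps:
$z = 624$ ($z = -6 + 630 = 624$)
$\frac{W}{z} = \frac{7690}{624} = 7690 \cdot \frac{1}{624} = \frac{3845}{312}$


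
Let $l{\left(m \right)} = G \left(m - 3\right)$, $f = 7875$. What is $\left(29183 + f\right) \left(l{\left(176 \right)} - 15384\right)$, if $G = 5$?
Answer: $-538045102$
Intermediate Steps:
$l{\left(m \right)} = -15 + 5 m$ ($l{\left(m \right)} = 5 \left(m - 3\right) = 5 \left(-3 + m\right) = -15 + 5 m$)
$\left(29183 + f\right) \left(l{\left(176 \right)} - 15384\right) = \left(29183 + 7875\right) \left(\left(-15 + 5 \cdot 176\right) - 15384\right) = 37058 \left(\left(-15 + 880\right) - 15384\right) = 37058 \left(865 - 15384\right) = 37058 \left(-14519\right) = -538045102$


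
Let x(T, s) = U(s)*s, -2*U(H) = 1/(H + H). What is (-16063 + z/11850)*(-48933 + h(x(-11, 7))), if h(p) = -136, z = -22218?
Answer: 1556867512832/1975 ≈ 7.8829e+8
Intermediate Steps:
U(H) = -1/(4*H) (U(H) = -1/(2*(H + H)) = -1/(2*H)/2 = -1/(4*H))
x(T, s) = -1/4 (x(T, s) = (-1/(4*s))*s = -1/4)
(-16063 + z/11850)*(-48933 + h(x(-11, 7))) = (-16063 - 22218/11850)*(-48933 - 136) = (-16063 - 22218*1/11850)*(-49069) = (-16063 - 3703/1975)*(-49069) = -31728128/1975*(-49069) = 1556867512832/1975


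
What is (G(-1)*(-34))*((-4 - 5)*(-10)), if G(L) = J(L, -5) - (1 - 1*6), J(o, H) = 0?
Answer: -15300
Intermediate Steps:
G(L) = 5 (G(L) = 0 - (1 - 1*6) = 0 - (1 - 6) = 0 - 1*(-5) = 0 + 5 = 5)
(G(-1)*(-34))*((-4 - 5)*(-10)) = (5*(-34))*((-4 - 5)*(-10)) = -(-1530)*(-10) = -170*90 = -15300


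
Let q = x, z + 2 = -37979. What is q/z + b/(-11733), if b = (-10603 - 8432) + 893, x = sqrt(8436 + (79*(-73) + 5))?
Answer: 18142/11733 - sqrt(2674)/37981 ≈ 1.5449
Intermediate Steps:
z = -37981 (z = -2 - 37979 = -37981)
x = sqrt(2674) (x = sqrt(8436 + (-5767 + 5)) = sqrt(8436 - 5762) = sqrt(2674) ≈ 51.711)
q = sqrt(2674) ≈ 51.711
b = -18142 (b = -19035 + 893 = -18142)
q/z + b/(-11733) = sqrt(2674)/(-37981) - 18142/(-11733) = sqrt(2674)*(-1/37981) - 18142*(-1/11733) = -sqrt(2674)/37981 + 18142/11733 = 18142/11733 - sqrt(2674)/37981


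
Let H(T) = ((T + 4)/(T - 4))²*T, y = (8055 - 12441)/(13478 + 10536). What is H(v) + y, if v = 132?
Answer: 114370407/768448 ≈ 148.83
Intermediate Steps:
y = -2193/12007 (y = -4386/24014 = -4386*1/24014 = -2193/12007 ≈ -0.18264)
H(T) = T*(4 + T)²/(-4 + T)² (H(T) = ((4 + T)/(-4 + T))²*T = ((4 + T)²/(-4 + T)²)*T = T*(4 + T)²/(-4 + T)²)
H(v) + y = 132*(4 + 132)²/(-4 + 132)² - 2193/12007 = 132*136²/128² - 2193/12007 = 132*(1/16384)*18496 - 2193/12007 = 9537/64 - 2193/12007 = 114370407/768448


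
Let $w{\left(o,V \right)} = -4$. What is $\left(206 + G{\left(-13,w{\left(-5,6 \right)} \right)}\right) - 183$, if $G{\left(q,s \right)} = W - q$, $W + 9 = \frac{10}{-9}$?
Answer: $\frac{233}{9} \approx 25.889$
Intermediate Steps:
$W = - \frac{91}{9}$ ($W = -9 + \frac{10}{-9} = -9 + 10 \left(- \frac{1}{9}\right) = -9 - \frac{10}{9} = - \frac{91}{9} \approx -10.111$)
$G{\left(q,s \right)} = - \frac{91}{9} - q$
$\left(206 + G{\left(-13,w{\left(-5,6 \right)} \right)}\right) - 183 = \left(206 - - \frac{26}{9}\right) - 183 = \left(206 + \left(- \frac{91}{9} + 13\right)\right) - 183 = \left(206 + \frac{26}{9}\right) - 183 = \frac{1880}{9} - 183 = \frac{233}{9}$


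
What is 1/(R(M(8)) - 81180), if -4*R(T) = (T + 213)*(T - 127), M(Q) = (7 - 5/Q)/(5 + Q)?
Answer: -43264/3220046649 ≈ -1.3436e-5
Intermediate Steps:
M(Q) = (7 - 5/Q)/(5 + Q)
R(T) = -(-127 + T)*(213 + T)/4 (R(T) = -(T + 213)*(T - 127)/4 = -(213 + T)*(-127 + T)/4 = -(-127 + T)*(213 + T)/4)
1/(R(M(8)) - 81180) = 1/((27051/4 - 43*(-5 + 7*8)/(2*8*(5 + 8)) - (-5 + 7*8)**2/(64*(5 + 8)**2)/4) - 81180) = 1/((27051/4 - 43*(-5 + 56)/(16*13) - (-5 + 56)**2/10816/4) - 81180) = 1/((27051/4 - 43*51/(16*13) - ((1/8)*(1/13)*51)**2/4) - 81180) = 1/((27051/4 - 43/2*51/104 - (51/104)**2/4) - 81180) = 1/((27051/4 - 2193/208 - 1/4*2601/10816) - 81180) = 1/((27051/4 - 2193/208 - 2601/43264) - 81180) = 1/(292124871/43264 - 81180) = 1/(-3220046649/43264) = -43264/3220046649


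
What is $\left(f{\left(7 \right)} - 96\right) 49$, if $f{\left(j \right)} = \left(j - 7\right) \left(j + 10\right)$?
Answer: $-4704$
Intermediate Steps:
$f{\left(j \right)} = \left(-7 + j\right) \left(10 + j\right)$
$\left(f{\left(7 \right)} - 96\right) 49 = \left(\left(-70 + 7^{2} + 3 \cdot 7\right) - 96\right) 49 = \left(\left(-70 + 49 + 21\right) - 96\right) 49 = \left(0 - 96\right) 49 = \left(-96\right) 49 = -4704$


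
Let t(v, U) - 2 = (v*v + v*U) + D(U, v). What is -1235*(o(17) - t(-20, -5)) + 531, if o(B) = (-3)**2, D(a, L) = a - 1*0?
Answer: 603211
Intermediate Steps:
D(a, L) = a (D(a, L) = a + 0 = a)
t(v, U) = 2 + U + v**2 + U*v (t(v, U) = 2 + ((v*v + v*U) + U) = 2 + ((v**2 + U*v) + U) = 2 + (U + v**2 + U*v) = 2 + U + v**2 + U*v)
o(B) = 9
-1235*(o(17) - t(-20, -5)) + 531 = -1235*(9 - (2 - 5 + (-20)**2 - 5*(-20))) + 531 = -1235*(9 - (2 - 5 + 400 + 100)) + 531 = -1235*(9 - 1*497) + 531 = -1235*(9 - 497) + 531 = -1235*(-488) + 531 = 602680 + 531 = 603211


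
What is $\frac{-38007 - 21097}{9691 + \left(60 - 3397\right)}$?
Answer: $- \frac{29552}{3177} \approx -9.3018$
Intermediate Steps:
$\frac{-38007 - 21097}{9691 + \left(60 - 3397\right)} = \frac{-38007 - 21097}{9691 - 3337} = - \frac{59104}{6354} = \left(-59104\right) \frac{1}{6354} = - \frac{29552}{3177}$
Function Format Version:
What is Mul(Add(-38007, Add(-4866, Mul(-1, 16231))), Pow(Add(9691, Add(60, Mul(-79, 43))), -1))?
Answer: Rational(-29552, 3177) ≈ -9.3018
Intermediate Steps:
Mul(Add(-38007, Add(-4866, Mul(-1, 16231))), Pow(Add(9691, Add(60, Mul(-79, 43))), -1)) = Mul(Add(-38007, Add(-4866, -16231)), Pow(Add(9691, Add(60, -3397)), -1)) = Mul(Add(-38007, -21097), Pow(Add(9691, -3337), -1)) = Mul(-59104, Pow(6354, -1)) = Mul(-59104, Rational(1, 6354)) = Rational(-29552, 3177)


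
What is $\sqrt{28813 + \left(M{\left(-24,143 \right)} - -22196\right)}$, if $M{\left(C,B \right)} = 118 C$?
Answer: $3 \sqrt{5353} \approx 219.49$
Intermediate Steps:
$\sqrt{28813 + \left(M{\left(-24,143 \right)} - -22196\right)} = \sqrt{28813 + \left(118 \left(-24\right) - -22196\right)} = \sqrt{28813 + \left(-2832 + 22196\right)} = \sqrt{28813 + 19364} = \sqrt{48177} = 3 \sqrt{5353}$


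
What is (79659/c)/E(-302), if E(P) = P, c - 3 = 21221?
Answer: -79659/6409648 ≈ -0.012428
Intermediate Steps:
c = 21224 (c = 3 + 21221 = 21224)
(79659/c)/E(-302) = (79659/21224)/(-302) = (79659*(1/21224))*(-1/302) = (79659/21224)*(-1/302) = -79659/6409648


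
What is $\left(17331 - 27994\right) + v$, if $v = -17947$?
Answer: $-28610$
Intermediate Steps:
$\left(17331 - 27994\right) + v = \left(17331 - 27994\right) - 17947 = -10663 - 17947 = -28610$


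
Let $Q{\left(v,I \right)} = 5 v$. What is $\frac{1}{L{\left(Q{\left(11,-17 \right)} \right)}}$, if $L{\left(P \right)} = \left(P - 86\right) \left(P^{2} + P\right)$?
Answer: $- \frac{1}{95480} \approx -1.0473 \cdot 10^{-5}$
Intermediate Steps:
$L{\left(P \right)} = \left(-86 + P\right) \left(P + P^{2}\right)$
$\frac{1}{L{\left(Q{\left(11,-17 \right)} \right)}} = \frac{1}{5 \cdot 11 \left(-86 + \left(5 \cdot 11\right)^{2} - 85 \cdot 5 \cdot 11\right)} = \frac{1}{55 \left(-86 + 55^{2} - 4675\right)} = \frac{1}{55 \left(-86 + 3025 - 4675\right)} = \frac{1}{55 \left(-1736\right)} = \frac{1}{-95480} = - \frac{1}{95480}$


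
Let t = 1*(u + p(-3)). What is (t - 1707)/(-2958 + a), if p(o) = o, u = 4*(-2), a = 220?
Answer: 859/1369 ≈ 0.62747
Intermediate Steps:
u = -8
t = -11 (t = 1*(-8 - 3) = 1*(-11) = -11)
(t - 1707)/(-2958 + a) = (-11 - 1707)/(-2958 + 220) = -1718/(-2738) = -1718*(-1/2738) = 859/1369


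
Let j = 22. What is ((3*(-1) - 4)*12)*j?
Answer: -1848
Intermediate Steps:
((3*(-1) - 4)*12)*j = ((3*(-1) - 4)*12)*22 = ((-3 - 4)*12)*22 = -7*12*22 = -84*22 = -1848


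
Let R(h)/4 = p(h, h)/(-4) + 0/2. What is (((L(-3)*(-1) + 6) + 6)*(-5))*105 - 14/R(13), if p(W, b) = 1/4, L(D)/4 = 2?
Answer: -2044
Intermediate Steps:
L(D) = 8 (L(D) = 4*2 = 8)
p(W, b) = ¼
R(h) = -¼ (R(h) = 4*((¼)/(-4) + 0/2) = 4*((¼)*(-¼) + 0*(½)) = 4*(-1/16 + 0) = 4*(-1/16) = -¼)
(((L(-3)*(-1) + 6) + 6)*(-5))*105 - 14/R(13) = (((8*(-1) + 6) + 6)*(-5))*105 - 14/(-¼) = (((-8 + 6) + 6)*(-5))*105 - 14*(-4) = ((-2 + 6)*(-5))*105 + 56 = (4*(-5))*105 + 56 = -20*105 + 56 = -2100 + 56 = -2044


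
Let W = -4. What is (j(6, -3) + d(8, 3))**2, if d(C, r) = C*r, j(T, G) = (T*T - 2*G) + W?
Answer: 3844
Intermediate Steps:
j(T, G) = -4 + T**2 - 2*G (j(T, G) = (T*T - 2*G) - 4 = (T**2 - 2*G) - 4 = -4 + T**2 - 2*G)
(j(6, -3) + d(8, 3))**2 = ((-4 + 6**2 - 2*(-3)) + 8*3)**2 = ((-4 + 36 + 6) + 24)**2 = (38 + 24)**2 = 62**2 = 3844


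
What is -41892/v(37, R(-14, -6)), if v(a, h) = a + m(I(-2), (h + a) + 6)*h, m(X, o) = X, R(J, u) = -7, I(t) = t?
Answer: -13964/17 ≈ -821.41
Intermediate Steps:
v(a, h) = a - 2*h
-41892/v(37, R(-14, -6)) = -41892/(37 - 2*(-7)) = -41892/(37 + 14) = -41892/51 = -41892*1/51 = -13964/17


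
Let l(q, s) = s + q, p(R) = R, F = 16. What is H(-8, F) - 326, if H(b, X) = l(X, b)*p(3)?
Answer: -302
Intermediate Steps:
l(q, s) = q + s
H(b, X) = 3*X + 3*b (H(b, X) = (X + b)*3 = 3*X + 3*b)
H(-8, F) - 326 = (3*16 + 3*(-8)) - 326 = (48 - 24) - 326 = 24 - 326 = -302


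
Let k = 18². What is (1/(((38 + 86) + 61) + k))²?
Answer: 1/259081 ≈ 3.8598e-6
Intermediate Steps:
k = 324
(1/(((38 + 86) + 61) + k))² = (1/(((38 + 86) + 61) + 324))² = (1/((124 + 61) + 324))² = (1/(185 + 324))² = (1/509)² = 1/259081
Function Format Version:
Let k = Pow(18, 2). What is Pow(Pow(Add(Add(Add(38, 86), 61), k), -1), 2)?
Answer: Rational(1, 259081) ≈ 3.8598e-6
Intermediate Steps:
k = 324
Pow(Pow(Add(Add(Add(38, 86), 61), k), -1), 2) = Pow(Pow(Add(Add(Add(38, 86), 61), 324), -1), 2) = Pow(Pow(Add(Add(124, 61), 324), -1), 2) = Pow(Pow(Add(185, 324), -1), 2) = Pow(Pow(509, -1), 2) = Pow(Rational(1, 509), 2) = Rational(1, 259081)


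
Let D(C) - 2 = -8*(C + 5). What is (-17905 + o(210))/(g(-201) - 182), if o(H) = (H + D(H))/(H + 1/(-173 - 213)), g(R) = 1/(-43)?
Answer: 20811189923/211482931 ≈ 98.406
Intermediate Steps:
D(C) = -38 - 8*C (D(C) = 2 - 8*(C + 5) = 2 - 8*(5 + C) = 2 + (-40 - 8*C) = -38 - 8*C)
g(R) = -1/43
o(H) = (-38 - 7*H)/(-1/386 + H) (o(H) = (H + (-38 - 8*H))/(H + 1/(-173 - 213)) = (-38 - 7*H)/(H + 1/(-386)) = (-38 - 7*H)/(H - 1/386) = (-38 - 7*H)/(-1/386 + H))
(-17905 + o(210))/(g(-201) - 182) = (-17905 + 386*(-38 - 7*210)/(-1 + 386*210))/(-1/43 - 182) = (-17905 + 386*(-38 - 1470)/(-1 + 81060))/(-7827/43) = (-17905 + 386*(-1508)/81059)*(-43/7827) = (-17905 + 386*(1/81059)*(-1508))*(-43/7827) = (-17905 - 582088/81059)*(-43/7827) = -1451943483/81059*(-43/7827) = 20811189923/211482931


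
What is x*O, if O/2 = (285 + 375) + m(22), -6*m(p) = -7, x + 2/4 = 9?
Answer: 67439/6 ≈ 11240.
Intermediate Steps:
x = 17/2 (x = -½ + 9 = 17/2 ≈ 8.5000)
m(p) = 7/6 (m(p) = -⅙*(-7) = 7/6)
O = 3967/3 (O = 2*((285 + 375) + 7/6) = 2*(660 + 7/6) = 2*(3967/6) = 3967/3 ≈ 1322.3)
x*O = (17/2)*(3967/3) = 67439/6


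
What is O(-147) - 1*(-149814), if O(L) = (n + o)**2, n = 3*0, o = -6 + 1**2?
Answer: 149839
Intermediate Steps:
o = -5 (o = -6 + 1 = -5)
n = 0
O(L) = 25 (O(L) = (0 - 5)**2 = (-5)**2 = 25)
O(-147) - 1*(-149814) = 25 - 1*(-149814) = 25 + 149814 = 149839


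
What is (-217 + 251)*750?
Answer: 25500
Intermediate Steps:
(-217 + 251)*750 = 34*750 = 25500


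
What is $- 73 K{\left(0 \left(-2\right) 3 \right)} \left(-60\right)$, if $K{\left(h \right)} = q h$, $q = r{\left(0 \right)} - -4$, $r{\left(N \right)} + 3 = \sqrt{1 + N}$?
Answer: $0$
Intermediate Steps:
$r{\left(N \right)} = -3 + \sqrt{1 + N}$
$q = 2$ ($q = \left(-3 + \sqrt{1 + 0}\right) - -4 = \left(-3 + \sqrt{1}\right) + 4 = \left(-3 + 1\right) + 4 = -2 + 4 = 2$)
$K{\left(h \right)} = 2 h$
$- 73 K{\left(0 \left(-2\right) 3 \right)} \left(-60\right) = - 73 \cdot 2 \cdot 0 \left(-2\right) 3 \left(-60\right) = - 73 \cdot 2 \cdot 0 \cdot 3 \left(-60\right) = - 73 \cdot 2 \cdot 0 \left(-60\right) = \left(-73\right) 0 \left(-60\right) = 0 \left(-60\right) = 0$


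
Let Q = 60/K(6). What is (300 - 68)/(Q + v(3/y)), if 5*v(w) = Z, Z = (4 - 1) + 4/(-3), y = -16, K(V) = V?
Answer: 696/31 ≈ 22.452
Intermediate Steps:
Z = 5/3 (Z = 3 + 4*(-⅓) = 3 - 4/3 = 5/3 ≈ 1.6667)
v(w) = ⅓ (v(w) = (⅕)*(5/3) = ⅓)
Q = 10 (Q = 60/6 = 60*(⅙) = 10)
(300 - 68)/(Q + v(3/y)) = (300 - 68)/(10 + ⅓) = 232/(31/3) = 232*(3/31) = 696/31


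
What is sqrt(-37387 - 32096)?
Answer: I*sqrt(69483) ≈ 263.6*I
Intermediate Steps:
sqrt(-37387 - 32096) = sqrt(-69483) = I*sqrt(69483)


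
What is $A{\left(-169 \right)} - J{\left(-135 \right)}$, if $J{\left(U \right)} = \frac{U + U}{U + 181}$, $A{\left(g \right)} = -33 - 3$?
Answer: $- \frac{693}{23} \approx -30.13$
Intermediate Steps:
$A{\left(g \right)} = -36$ ($A{\left(g \right)} = -33 - 3 = -36$)
$J{\left(U \right)} = \frac{2 U}{181 + U}$
$A{\left(-169 \right)} - J{\left(-135 \right)} = -36 - 2 \left(-135\right) \frac{1}{181 - 135} = -36 - 2 \left(-135\right) \frac{1}{46} = -36 - - \frac{135}{23} = -36 + \frac{135}{23} = - \frac{693}{23}$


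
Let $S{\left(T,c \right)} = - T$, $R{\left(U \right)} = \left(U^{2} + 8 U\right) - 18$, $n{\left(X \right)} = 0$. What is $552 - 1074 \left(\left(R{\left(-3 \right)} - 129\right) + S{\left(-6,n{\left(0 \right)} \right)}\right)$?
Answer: $168096$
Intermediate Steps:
$R{\left(U \right)} = -18 + U^{2} + 8 U$
$552 - 1074 \left(\left(R{\left(-3 \right)} - 129\right) + S{\left(-6,n{\left(0 \right)} \right)}\right) = 552 - 1074 \left(\left(\left(-18 + \left(-3\right)^{2} + 8 \left(-3\right)\right) - 129\right) - -6\right) = 552 - 1074 \left(\left(\left(-18 + 9 - 24\right) - 129\right) + 6\right) = 552 - 1074 \left(\left(-33 - 129\right) + 6\right) = 552 - 1074 \left(-162 + 6\right) = 552 - -167544 = 552 + 167544 = 168096$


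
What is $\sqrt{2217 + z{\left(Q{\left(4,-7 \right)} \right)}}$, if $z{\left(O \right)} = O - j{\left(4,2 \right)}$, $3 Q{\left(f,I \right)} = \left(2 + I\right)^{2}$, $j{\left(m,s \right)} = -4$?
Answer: $\frac{4 \sqrt{1254}}{3} \approx 47.216$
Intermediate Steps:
$Q{\left(f,I \right)} = \frac{\left(2 + I\right)^{2}}{3}$
$z{\left(O \right)} = 4 + O$ ($z{\left(O \right)} = O - -4 = O + 4 = 4 + O$)
$\sqrt{2217 + z{\left(Q{\left(4,-7 \right)} \right)}} = \sqrt{2217 + \left(4 + \frac{\left(2 - 7\right)^{2}}{3}\right)} = \sqrt{2217 + \left(4 + \frac{\left(-5\right)^{2}}{3}\right)} = \sqrt{2217 + \left(4 + \frac{1}{3} \cdot 25\right)} = \sqrt{2217 + \left(4 + \frac{25}{3}\right)} = \sqrt{2217 + \frac{37}{3}} = \sqrt{\frac{6688}{3}} = \frac{4 \sqrt{1254}}{3}$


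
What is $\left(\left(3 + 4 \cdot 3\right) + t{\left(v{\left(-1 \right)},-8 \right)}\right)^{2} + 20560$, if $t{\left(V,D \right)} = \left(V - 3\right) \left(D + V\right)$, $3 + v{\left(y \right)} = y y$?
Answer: $24785$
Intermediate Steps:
$v{\left(y \right)} = -3 + y^{2}$ ($v{\left(y \right)} = -3 + y y = -3 + y^{2}$)
$t{\left(V,D \right)} = \left(-3 + V\right) \left(D + V\right)$
$\left(\left(3 + 4 \cdot 3\right) + t{\left(v{\left(-1 \right)},-8 \right)}\right)^{2} + 20560 = \left(\left(3 + 4 \cdot 3\right) - \left(-24 - \left(-3 + \left(-1\right)^{2}\right)^{2} + 11 \left(-3 + \left(-1\right)^{2}\right)\right)\right)^{2} + 20560 = \left(\left(3 + 12\right) + \left(\left(-3 + 1\right)^{2} + 24 - 3 \left(-3 + 1\right) - 8 \left(-3 + 1\right)\right)\right)^{2} + 20560 = \left(15 + \left(\left(-2\right)^{2} + 24 - -6 - -16\right)\right)^{2} + 20560 = \left(15 + \left(4 + 24 + 6 + 16\right)\right)^{2} + 20560 = \left(15 + 50\right)^{2} + 20560 = 65^{2} + 20560 = 4225 + 20560 = 24785$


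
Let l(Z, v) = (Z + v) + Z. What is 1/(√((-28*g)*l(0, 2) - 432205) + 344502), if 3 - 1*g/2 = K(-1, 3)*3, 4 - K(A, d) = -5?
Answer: 344502/118682057521 - I*√429517/118682057521 ≈ 2.9027e-6 - 5.5221e-9*I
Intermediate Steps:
K(A, d) = 9 (K(A, d) = 4 - 1*(-5) = 4 + 5 = 9)
l(Z, v) = v + 2*Z
g = -48 (g = 6 - 18*3 = 6 - 2*27 = 6 - 54 = -48)
1/(√((-28*g)*l(0, 2) - 432205) + 344502) = 1/(√((-28*(-48))*(2 + 2*0) - 432205) + 344502) = 1/(√(1344*(2 + 0) - 432205) + 344502) = 1/(√(1344*2 - 432205) + 344502) = 1/(√(2688 - 432205) + 344502) = 1/(√(-429517) + 344502) = 1/(I*√429517 + 344502) = 1/(344502 + I*√429517)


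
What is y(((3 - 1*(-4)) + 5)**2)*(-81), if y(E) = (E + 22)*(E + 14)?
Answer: -2124468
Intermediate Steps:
y(E) = (14 + E)*(22 + E) (y(E) = (22 + E)*(14 + E) = (14 + E)*(22 + E))
y(((3 - 1*(-4)) + 5)**2)*(-81) = (308 + (((3 - 1*(-4)) + 5)**2)**2 + 36*((3 - 1*(-4)) + 5)**2)*(-81) = (308 + (((3 + 4) + 5)**2)**2 + 36*((3 + 4) + 5)**2)*(-81) = (308 + ((7 + 5)**2)**2 + 36*(7 + 5)**2)*(-81) = (308 + (12**2)**2 + 36*12**2)*(-81) = (308 + 144**2 + 36*144)*(-81) = (308 + 20736 + 5184)*(-81) = 26228*(-81) = -2124468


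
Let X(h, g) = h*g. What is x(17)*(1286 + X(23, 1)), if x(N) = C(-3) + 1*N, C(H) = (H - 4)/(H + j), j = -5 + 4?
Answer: 98175/4 ≈ 24544.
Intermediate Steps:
j = -1
X(h, g) = g*h
C(H) = (-4 + H)/(-1 + H) (C(H) = (H - 4)/(H - 1) = (-4 + H)/(-1 + H))
x(N) = 7/4 + N (x(N) = (-4 - 3)/(-1 - 3) + 1*N = -7/(-4) + N = -¼*(-7) + N = 7/4 + N)
x(17)*(1286 + X(23, 1)) = (7/4 + 17)*(1286 + 1*23) = 75*(1286 + 23)/4 = (75/4)*1309 = 98175/4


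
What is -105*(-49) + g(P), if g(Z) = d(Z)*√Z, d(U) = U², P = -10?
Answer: 5145 + 100*I*√10 ≈ 5145.0 + 316.23*I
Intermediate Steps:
g(Z) = Z^(5/2) (g(Z) = Z²*√Z = Z^(5/2))
-105*(-49) + g(P) = -105*(-49) + (-10)^(5/2) = 5145 + 100*I*√10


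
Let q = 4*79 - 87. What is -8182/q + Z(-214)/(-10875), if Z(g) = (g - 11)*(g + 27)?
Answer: -1314859/33205 ≈ -39.598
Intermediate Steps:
q = 229 (q = 316 - 87 = 229)
Z(g) = (-11 + g)*(27 + g)
-8182/q + Z(-214)/(-10875) = -8182/229 + (-297 + (-214)² + 16*(-214))/(-10875) = -8182*1/229 + (-297 + 45796 - 3424)*(-1/10875) = -8182/229 + 42075*(-1/10875) = -8182/229 - 561/145 = -1314859/33205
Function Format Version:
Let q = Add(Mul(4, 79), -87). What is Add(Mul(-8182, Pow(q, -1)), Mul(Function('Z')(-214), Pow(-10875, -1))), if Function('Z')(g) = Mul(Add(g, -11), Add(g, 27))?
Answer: Rational(-1314859, 33205) ≈ -39.598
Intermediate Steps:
q = 229 (q = Add(316, -87) = 229)
Function('Z')(g) = Mul(Add(-11, g), Add(27, g))
Add(Mul(-8182, Pow(q, -1)), Mul(Function('Z')(-214), Pow(-10875, -1))) = Add(Mul(-8182, Pow(229, -1)), Mul(Add(-297, Pow(-214, 2), Mul(16, -214)), Pow(-10875, -1))) = Add(Mul(-8182, Rational(1, 229)), Mul(Add(-297, 45796, -3424), Rational(-1, 10875))) = Add(Rational(-8182, 229), Mul(42075, Rational(-1, 10875))) = Add(Rational(-8182, 229), Rational(-561, 145)) = Rational(-1314859, 33205)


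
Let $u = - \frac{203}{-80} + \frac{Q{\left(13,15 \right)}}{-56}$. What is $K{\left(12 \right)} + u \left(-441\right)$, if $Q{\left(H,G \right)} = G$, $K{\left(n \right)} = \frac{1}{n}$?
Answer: $- \frac{240199}{240} \approx -1000.8$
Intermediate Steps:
$u = \frac{1271}{560}$ ($u = - \frac{203}{-80} + \frac{15}{-56} = \left(-203\right) \left(- \frac{1}{80}\right) + 15 \left(- \frac{1}{56}\right) = \frac{203}{80} - \frac{15}{56} = \frac{1271}{560} \approx 2.2696$)
$K{\left(12 \right)} + u \left(-441\right) = \frac{1}{12} + \frac{1271}{560} \left(-441\right) = \frac{1}{12} - \frac{80073}{80} = - \frac{240199}{240}$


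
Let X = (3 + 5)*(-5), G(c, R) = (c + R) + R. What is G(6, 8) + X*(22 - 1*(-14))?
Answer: -1418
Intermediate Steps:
G(c, R) = c + 2*R (G(c, R) = (R + c) + R = c + 2*R)
X = -40 (X = 8*(-5) = -40)
G(6, 8) + X*(22 - 1*(-14)) = (6 + 2*8) - 40*(22 - 1*(-14)) = (6 + 16) - 40*(22 + 14) = 22 - 40*36 = 22 - 1440 = -1418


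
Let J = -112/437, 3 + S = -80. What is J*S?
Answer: 9296/437 ≈ 21.272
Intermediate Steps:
S = -83 (S = -3 - 80 = -83)
J = -112/437 (J = -112*1/437 = -112/437 ≈ -0.25629)
J*S = -112/437*(-83) = 9296/437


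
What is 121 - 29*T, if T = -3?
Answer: 208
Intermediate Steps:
121 - 29*T = 121 - 29*(-3) = 121 + 87 = 208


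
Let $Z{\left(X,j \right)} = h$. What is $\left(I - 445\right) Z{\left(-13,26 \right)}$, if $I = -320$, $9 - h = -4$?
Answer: $-9945$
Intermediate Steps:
$h = 13$ ($h = 9 - -4 = 9 + 4 = 13$)
$Z{\left(X,j \right)} = 13$
$\left(I - 445\right) Z{\left(-13,26 \right)} = \left(-320 - 445\right) 13 = \left(-765\right) 13 = -9945$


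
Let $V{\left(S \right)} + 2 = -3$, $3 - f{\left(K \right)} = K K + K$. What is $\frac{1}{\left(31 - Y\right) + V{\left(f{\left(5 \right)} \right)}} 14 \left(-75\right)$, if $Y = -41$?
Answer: $- \frac{1050}{67} \approx -15.672$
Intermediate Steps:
$f{\left(K \right)} = 3 - K - K^{2}$ ($f{\left(K \right)} = 3 - \left(K K + K\right) = 3 - \left(K^{2} + K\right) = 3 - \left(K + K^{2}\right) = 3 - K - K^{2}$)
$V{\left(S \right)} = -5$ ($V{\left(S \right)} = -2 - 3 = -5$)
$\frac{1}{\left(31 - Y\right) + V{\left(f{\left(5 \right)} \right)}} 14 \left(-75\right) = \frac{1}{\left(31 - -41\right) - 5} \cdot 14 \left(-75\right) = \frac{1}{\left(31 + 41\right) - 5} \cdot 14 \left(-75\right) = \frac{1}{72 - 5} \cdot 14 \left(-75\right) = \frac{1}{67} \cdot 14 \left(-75\right) = \frac{14}{67} \left(-75\right) = - \frac{1050}{67}$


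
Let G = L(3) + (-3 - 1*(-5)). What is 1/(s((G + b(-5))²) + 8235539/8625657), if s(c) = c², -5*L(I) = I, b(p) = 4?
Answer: 5391035625/4589174993612 ≈ 0.0011747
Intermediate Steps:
L(I) = -I/5
G = 7/5 (G = -⅕*3 + (-3 - 1*(-5)) = -⅗ + (-3 + 5) = -⅗ + 2 = 7/5 ≈ 1.4000)
1/(s((G + b(-5))²) + 8235539/8625657) = 1/(((7/5 + 4)²)² + 8235539/8625657) = 1/(((27/5)²)² + 8235539*(1/8625657)) = 1/((729/25)² + 8235539/8625657) = 1/(531441/625 + 8235539/8625657) = 1/(4589174993612/5391035625) = 5391035625/4589174993612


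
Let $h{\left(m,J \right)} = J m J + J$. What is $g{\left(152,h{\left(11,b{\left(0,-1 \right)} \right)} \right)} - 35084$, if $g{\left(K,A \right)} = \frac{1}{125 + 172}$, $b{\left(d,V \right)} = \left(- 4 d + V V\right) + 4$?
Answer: $- \frac{10419947}{297} \approx -35084.0$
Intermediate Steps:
$b{\left(d,V \right)} = 4 + V^{2} - 4 d$ ($b{\left(d,V \right)} = \left(- 4 d + V^{2}\right) + 4 = \left(V^{2} - 4 d\right) + 4 = 4 + V^{2} - 4 d$)
$h{\left(m,J \right)} = J + m J^{2}$ ($h{\left(m,J \right)} = m J^{2} + J = J + m J^{2}$)
$g{\left(K,A \right)} = \frac{1}{297}$
$g{\left(152,h{\left(11,b{\left(0,-1 \right)} \right)} \right)} - 35084 = \frac{1}{297} - 35084 = - \frac{10419947}{297}$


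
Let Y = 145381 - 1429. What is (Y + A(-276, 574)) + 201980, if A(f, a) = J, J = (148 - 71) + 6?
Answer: 346015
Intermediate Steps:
Y = 143952
J = 83 (J = 77 + 6 = 83)
A(f, a) = 83
(Y + A(-276, 574)) + 201980 = (143952 + 83) + 201980 = 144035 + 201980 = 346015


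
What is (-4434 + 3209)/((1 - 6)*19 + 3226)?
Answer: -1225/3131 ≈ -0.39125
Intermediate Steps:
(-4434 + 3209)/((1 - 6)*19 + 3226) = -1225/(-5*19 + 3226) = -1225/(-95 + 3226) = -1225/3131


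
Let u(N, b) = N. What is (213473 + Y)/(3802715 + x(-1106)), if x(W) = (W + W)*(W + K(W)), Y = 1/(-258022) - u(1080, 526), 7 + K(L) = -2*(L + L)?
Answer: -54802066645/908551452774 ≈ -0.060318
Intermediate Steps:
K(L) = -7 - 4*L (K(L) = -7 - 2*(L + L) = -7 - 4*L)
Y = -278663761/258022 (Y = 1/(-258022) - 1*1080 = -1/258022 - 1080 = -278663761/258022 ≈ -1080.0)
x(W) = 2*W*(-7 - 3*W) (x(W) = (W + W)*(W + (-7 - 4*W)) = (2*W)*(-7 - 3*W) = 2*W*(-7 - 3*W))
(213473 + Y)/(3802715 + x(-1106)) = (213473 - 278663761/258022)/(3802715 - 2*(-1106)*(7 + 3*(-1106))) = 54802066645/(258022*(3802715 - 2*(-1106)*(7 - 3318))) = 54802066645/(258022*(3802715 - 2*(-1106)*(-3311))) = 54802066645/(258022*(3802715 - 7323932)) = (54802066645/258022)/(-3521217) = (54802066645/258022)*(-1/3521217) = -54802066645/908551452774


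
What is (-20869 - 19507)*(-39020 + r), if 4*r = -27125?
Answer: 1849271270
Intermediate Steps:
r = -27125/4 (r = (¼)*(-27125) = -27125/4 ≈ -6781.3)
(-20869 - 19507)*(-39020 + r) = (-20869 - 19507)*(-39020 - 27125/4) = -40376*(-183205/4) = 1849271270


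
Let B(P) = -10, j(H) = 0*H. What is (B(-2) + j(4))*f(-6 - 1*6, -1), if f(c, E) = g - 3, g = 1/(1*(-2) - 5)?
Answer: 220/7 ≈ 31.429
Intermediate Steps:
j(H) = 0
g = -⅐ (g = 1/(-2 - 5) = 1/(-7) = -⅐ ≈ -0.14286)
f(c, E) = -22/7 (f(c, E) = -⅐ - 3 = -22/7)
(B(-2) + j(4))*f(-6 - 1*6, -1) = (-10 + 0)*(-22/7) = -10*(-22/7) = 220/7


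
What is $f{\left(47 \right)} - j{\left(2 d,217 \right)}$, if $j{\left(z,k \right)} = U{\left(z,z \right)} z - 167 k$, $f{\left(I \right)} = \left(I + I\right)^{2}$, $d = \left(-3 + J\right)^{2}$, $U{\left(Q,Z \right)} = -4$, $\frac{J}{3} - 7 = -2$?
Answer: $46227$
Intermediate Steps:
$J = 15$ ($J = 21 + 3 \left(-2\right) = 21 - 6 = 15$)
$d = 144$ ($d = \left(-3 + 15\right)^{2} = 12^{2} = 144$)
$f{\left(I \right)} = 4 I^{2}$ ($f{\left(I \right)} = \left(2 I\right)^{2} = 4 I^{2}$)
$j{\left(z,k \right)} = - 167 k - 4 z$ ($j{\left(z,k \right)} = - 4 z - 167 k = - 167 k - 4 z$)
$f{\left(47 \right)} - j{\left(2 d,217 \right)} = 4 \cdot 47^{2} - \left(\left(-167\right) 217 - 4 \cdot 2 \cdot 144\right) = 4 \cdot 2209 - \left(-36239 - 1152\right) = 8836 - \left(-36239 - 1152\right) = 8836 - -37391 = 8836 + 37391 = 46227$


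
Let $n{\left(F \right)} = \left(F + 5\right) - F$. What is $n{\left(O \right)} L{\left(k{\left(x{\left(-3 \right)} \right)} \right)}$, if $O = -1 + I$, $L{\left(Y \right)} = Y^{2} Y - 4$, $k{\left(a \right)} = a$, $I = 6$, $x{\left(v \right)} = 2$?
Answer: $20$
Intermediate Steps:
$L{\left(Y \right)} = -4 + Y^{3}$ ($L{\left(Y \right)} = Y^{3} - 4 = -4 + Y^{3}$)
$O = 5$ ($O = -1 + 6 = 5$)
$n{\left(F \right)} = 5$ ($n{\left(F \right)} = \left(5 + F\right) - F = 5$)
$n{\left(O \right)} L{\left(k{\left(x{\left(-3 \right)} \right)} \right)} = 5 \left(-4 + 2^{3}\right) = 5 \left(-4 + 8\right) = 5 \cdot 4 = 20$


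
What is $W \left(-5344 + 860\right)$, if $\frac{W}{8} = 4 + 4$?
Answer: $-286976$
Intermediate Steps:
$W = 64$ ($W = 8 \left(4 + 4\right) = 8 \cdot 8 = 64$)
$W \left(-5344 + 860\right) = 64 \left(-5344 + 860\right) = 64 \left(-4484\right) = -286976$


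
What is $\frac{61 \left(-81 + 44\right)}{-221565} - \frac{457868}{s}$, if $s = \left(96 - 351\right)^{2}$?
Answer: $- \frac{6753384133}{960484275} \approx -7.0312$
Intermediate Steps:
$s = 65025$ ($s = \left(-255\right)^{2} = 65025$)
$\frac{61 \left(-81 + 44\right)}{-221565} - \frac{457868}{s} = \frac{61 \left(-81 + 44\right)}{-221565} - \frac{457868}{65025} = 61 \left(-37\right) \left(- \frac{1}{221565}\right) - \frac{457868}{65025} = \left(-2257\right) \left(- \frac{1}{221565}\right) - \frac{457868}{65025} = \frac{2257}{221565} - \frac{457868}{65025} = - \frac{6753384133}{960484275}$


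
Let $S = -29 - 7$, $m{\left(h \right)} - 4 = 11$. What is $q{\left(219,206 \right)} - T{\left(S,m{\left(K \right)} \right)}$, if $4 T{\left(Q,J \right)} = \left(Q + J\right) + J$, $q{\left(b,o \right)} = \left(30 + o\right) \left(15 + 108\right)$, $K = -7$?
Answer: $\frac{58059}{2} \approx 29030.0$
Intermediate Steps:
$q{\left(b,o \right)} = 3690 + 123 o$ ($q{\left(b,o \right)} = \left(30 + o\right) 123 = 3690 + 123 o$)
$m{\left(h \right)} = 15$ ($m{\left(h \right)} = 4 + 11 = 15$)
$S = -36$ ($S = -29 - 7 = -36$)
$T{\left(Q,J \right)} = \frac{J}{2} + \frac{Q}{4}$ ($T{\left(Q,J \right)} = \frac{\left(Q + J\right) + J}{4} = \frac{\left(J + Q\right) + J}{4} = \frac{Q + 2 J}{4} = \frac{J}{2} + \frac{Q}{4}$)
$q{\left(219,206 \right)} - T{\left(S,m{\left(K \right)} \right)} = \left(3690 + 123 \cdot 206\right) - \left(\frac{1}{2} \cdot 15 + \frac{1}{4} \left(-36\right)\right) = \left(3690 + 25338\right) - \left(\frac{15}{2} - 9\right) = 29028 - - \frac{3}{2} = 29028 + \frac{3}{2} = \frac{58059}{2}$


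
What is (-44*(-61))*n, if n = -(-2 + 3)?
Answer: -2684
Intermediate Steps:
n = -1 (n = -1*1 = -1)
(-44*(-61))*n = -44*(-61)*(-1) = 2684*(-1) = -2684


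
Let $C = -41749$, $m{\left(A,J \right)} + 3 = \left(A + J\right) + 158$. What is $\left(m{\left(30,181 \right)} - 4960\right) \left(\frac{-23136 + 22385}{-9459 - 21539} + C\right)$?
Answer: $\frac{2972627523047}{15499} \approx 1.9179 \cdot 10^{8}$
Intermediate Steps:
$m{\left(A,J \right)} = 155 + A + J$ ($m{\left(A,J \right)} = -3 + \left(\left(A + J\right) + 158\right) = -3 + \left(158 + A + J\right) = 155 + A + J$)
$\left(m{\left(30,181 \right)} - 4960\right) \left(\frac{-23136 + 22385}{-9459 - 21539} + C\right) = \left(\left(155 + 30 + 181\right) - 4960\right) \left(\frac{-23136 + 22385}{-9459 - 21539} - 41749\right) = \left(366 - 4960\right) \left(- \frac{751}{-30998} - 41749\right) = - 4594 \left(\left(-751\right) \left(- \frac{1}{30998}\right) - 41749\right) = - 4594 \left(\frac{751}{30998} - 41749\right) = \left(-4594\right) \left(- \frac{1294134751}{30998}\right) = \frac{2972627523047}{15499}$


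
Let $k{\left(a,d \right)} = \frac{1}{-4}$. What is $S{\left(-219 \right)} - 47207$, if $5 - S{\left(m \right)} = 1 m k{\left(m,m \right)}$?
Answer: $- \frac{189027}{4} \approx -47257.0$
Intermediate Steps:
$k{\left(a,d \right)} = - \frac{1}{4}$
$S{\left(m \right)} = 5 + \frac{m}{4}$ ($S{\left(m \right)} = 5 - 1 m \left(- \frac{1}{4}\right) = 5 - m \left(- \frac{1}{4}\right) = 5 - - \frac{m}{4} = 5 + \frac{m}{4}$)
$S{\left(-219 \right)} - 47207 = \left(5 + \frac{1}{4} \left(-219\right)\right) - 47207 = \left(5 - \frac{219}{4}\right) - 47207 = - \frac{199}{4} - 47207 = - \frac{189027}{4}$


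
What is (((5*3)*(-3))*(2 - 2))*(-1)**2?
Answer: 0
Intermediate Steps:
(((5*3)*(-3))*(2 - 2))*(-1)**2 = ((15*(-3))*0)*1 = -45*0*1 = 0*1 = 0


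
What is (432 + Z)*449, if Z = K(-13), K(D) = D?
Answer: 188131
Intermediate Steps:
Z = -13
(432 + Z)*449 = (432 - 13)*449 = 419*449 = 188131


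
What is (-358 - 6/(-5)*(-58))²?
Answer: 4571044/25 ≈ 1.8284e+5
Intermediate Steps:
(-358 - 6/(-5)*(-58))² = (-358 - 6*(-⅕)*(-58))² = (-358 + (6/5)*(-58))² = (-358 - 348/5)² = (-2138/5)² = 4571044/25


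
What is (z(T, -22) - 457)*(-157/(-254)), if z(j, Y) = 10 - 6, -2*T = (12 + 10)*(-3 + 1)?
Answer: -71121/254 ≈ -280.00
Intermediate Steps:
T = 22 (T = -(12 + 10)*(-3 + 1)/2 = -11*(-2) = -1/2*(-44) = 22)
z(j, Y) = 4
(z(T, -22) - 457)*(-157/(-254)) = (4 - 457)*(-157/(-254)) = -(-71121)*(-1)/254 = -453*157/254 = -71121/254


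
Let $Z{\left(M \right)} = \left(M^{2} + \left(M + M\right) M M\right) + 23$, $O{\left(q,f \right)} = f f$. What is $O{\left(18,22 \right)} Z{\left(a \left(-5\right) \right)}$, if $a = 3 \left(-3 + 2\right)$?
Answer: $3387032$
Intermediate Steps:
$O{\left(q,f \right)} = f^{2}$
$a = -3$ ($a = 3 \left(-1\right) = -3$)
$Z{\left(M \right)} = 23 + M^{2} + 2 M^{3}$ ($Z{\left(M \right)} = \left(M^{2} + 2 M M M\right) + 23 = \left(M^{2} + 2 M^{2} M\right) + 23 = \left(M^{2} + 2 M^{3}\right) + 23 = 23 + M^{2} + 2 M^{3}$)
$O{\left(18,22 \right)} Z{\left(a \left(-5\right) \right)} = 22^{2} \left(23 + \left(\left(-3\right) \left(-5\right)\right)^{2} + 2 \left(\left(-3\right) \left(-5\right)\right)^{3}\right) = 484 \left(23 + 15^{2} + 2 \cdot 15^{3}\right) = 484 \left(23 + 225 + 2 \cdot 3375\right) = 484 \left(23 + 225 + 6750\right) = 484 \cdot 6998 = 3387032$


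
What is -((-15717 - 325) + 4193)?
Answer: 11849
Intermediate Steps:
-((-15717 - 325) + 4193) = -(-16042 + 4193) = -1*(-11849) = 11849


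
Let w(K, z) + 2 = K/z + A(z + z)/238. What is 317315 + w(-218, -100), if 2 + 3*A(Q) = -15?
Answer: 166590457/525 ≈ 3.1732e+5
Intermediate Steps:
A(Q) = -17/3 (A(Q) = -2/3 + (1/3)*(-15) = -2/3 - 5 = -17/3)
w(K, z) = -85/42 + K/z (w(K, z) = -2 + (K/z - 17/3/238) = -2 + (K/z - 17/3*1/238) = -2 + (K/z - 1/42) = -2 + (-1/42 + K/z) = -85/42 + K/z)
317315 + w(-218, -100) = 317315 + (-85/42 - 218/(-100)) = 317315 + (-85/42 - 218*(-1/100)) = 317315 + (-85/42 + 109/50) = 317315 + 82/525 = 166590457/525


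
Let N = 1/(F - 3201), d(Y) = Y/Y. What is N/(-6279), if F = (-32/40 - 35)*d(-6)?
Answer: 5/101619336 ≈ 4.9203e-8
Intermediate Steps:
d(Y) = 1
F = -179/5 (F = (-32/40 - 35)*1 = (-32*1/40 - 35)*1 = (-4/5 - 35)*1 = -179/5*1 = -179/5 ≈ -35.800)
N = -5/16184 (N = 1/(-179/5 - 3201) = 1/(-16184/5) = -5/16184 ≈ -0.00030895)
N/(-6279) = -5/16184/(-6279) = -5/16184*(-1/6279) = 5/101619336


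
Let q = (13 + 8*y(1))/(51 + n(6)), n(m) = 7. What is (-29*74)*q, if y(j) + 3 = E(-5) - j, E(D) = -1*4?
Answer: 1887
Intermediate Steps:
E(D) = -4
y(j) = -7 - j (y(j) = -3 + (-4 - j) = -7 - j)
q = -51/58 (q = (13 + 8*(-7 - 1*1))/(51 + 7) = (13 + 8*(-7 - 1))/58 = (13 + 8*(-8))*(1/58) = (13 - 64)*(1/58) = -51*1/58 = -51/58 ≈ -0.87931)
(-29*74)*q = -29*74*(-51/58) = -2146*(-51/58) = 1887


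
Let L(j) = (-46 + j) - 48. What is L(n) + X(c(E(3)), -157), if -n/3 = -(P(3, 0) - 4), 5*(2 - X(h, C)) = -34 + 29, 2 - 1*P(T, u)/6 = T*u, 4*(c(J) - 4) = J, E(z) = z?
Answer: -67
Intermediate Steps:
c(J) = 4 + J/4
P(T, u) = 12 - 6*T*u
X(h, C) = 3 (X(h, C) = 2 - (-34 + 29)/5 = 2 - 1/5*(-5) = 2 + 1 = 3)
n = 24 (n = -(-3)*((12 - 6*3*0) - 4) = -(-3)*((12 + 0) - 4) = -(-3)*(12 - 4) = -(-3)*8 = -3*(-8) = 24)
L(j) = -94 + j
L(n) + X(c(E(3)), -157) = (-94 + 24) + 3 = -70 + 3 = -67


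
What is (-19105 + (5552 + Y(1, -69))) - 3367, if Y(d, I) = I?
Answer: -16989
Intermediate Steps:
(-19105 + (5552 + Y(1, -69))) - 3367 = (-19105 + (5552 - 69)) - 3367 = (-19105 + 5483) - 3367 = -13622 - 3367 = -16989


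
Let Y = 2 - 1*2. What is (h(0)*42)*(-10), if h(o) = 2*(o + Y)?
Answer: 0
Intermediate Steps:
Y = 0 (Y = 2 - 2 = 0)
h(o) = 2*o (h(o) = 2*(o + 0) = 2*o)
(h(0)*42)*(-10) = ((2*0)*42)*(-10) = (0*42)*(-10) = 0*(-10) = 0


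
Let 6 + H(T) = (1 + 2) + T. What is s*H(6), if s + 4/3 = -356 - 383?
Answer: -2221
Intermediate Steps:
H(T) = -3 + T (H(T) = -6 + ((1 + 2) + T) = -6 + (3 + T) = -3 + T)
s = -2221/3 (s = -4/3 + (-356 - 383) = -4/3 - 739 = -2221/3 ≈ -740.33)
s*H(6) = -2221*(-3 + 6)/3 = -2221/3*3 = -2221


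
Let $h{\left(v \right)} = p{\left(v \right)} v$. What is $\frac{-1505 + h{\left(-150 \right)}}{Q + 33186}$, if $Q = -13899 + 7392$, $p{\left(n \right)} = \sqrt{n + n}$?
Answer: $- \frac{1505}{26679} - \frac{500 i \sqrt{3}}{8893} \approx -0.056411 - 0.097383 i$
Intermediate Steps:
$p{\left(n \right)} = \sqrt{2} \sqrt{n}$ ($p{\left(n \right)} = \sqrt{2 n} = \sqrt{2} \sqrt{n}$)
$Q = -6507$
$h{\left(v \right)} = \sqrt{2} v^{\frac{3}{2}}$ ($h{\left(v \right)} = \sqrt{2} \sqrt{v} v = \sqrt{2} v^{\frac{3}{2}}$)
$\frac{-1505 + h{\left(-150 \right)}}{Q + 33186} = \frac{-1505 + \sqrt{2} \left(-150\right)^{\frac{3}{2}}}{-6507 + 33186} = \frac{-1505 + \sqrt{2} \left(- 750 i \sqrt{6}\right)}{26679} = \left(-1505 - 1500 i \sqrt{3}\right) \frac{1}{26679} = - \frac{1505}{26679} - \frac{500 i \sqrt{3}}{8893}$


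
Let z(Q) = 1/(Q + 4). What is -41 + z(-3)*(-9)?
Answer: -50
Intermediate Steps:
z(Q) = 1/(4 + Q)
-41 + z(-3)*(-9) = -41 - 9/(4 - 3) = -41 - 9/1 = -41 + 1*(-9) = -41 - 9 = -50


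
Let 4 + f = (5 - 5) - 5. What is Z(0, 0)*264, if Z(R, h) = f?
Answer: -2376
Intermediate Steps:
f = -9 (f = -4 + ((5 - 5) - 5) = -4 + (0 - 5) = -4 - 5 = -9)
Z(R, h) = -9
Z(0, 0)*264 = -9*264 = -2376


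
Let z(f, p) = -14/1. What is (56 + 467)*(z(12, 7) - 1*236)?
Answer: -130750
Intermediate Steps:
z(f, p) = -14 (z(f, p) = -14*1 = -14)
(56 + 467)*(z(12, 7) - 1*236) = (56 + 467)*(-14 - 1*236) = 523*(-14 - 236) = 523*(-250) = -130750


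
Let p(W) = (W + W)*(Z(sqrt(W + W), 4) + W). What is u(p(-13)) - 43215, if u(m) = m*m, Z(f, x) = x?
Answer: 11541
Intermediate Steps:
p(W) = 2*W*(4 + W) (p(W) = (W + W)*(4 + W) = (2*W)*(4 + W) = 2*W*(4 + W))
u(m) = m**2
u(p(-13)) - 43215 = (2*(-13)*(4 - 13))**2 - 43215 = (2*(-13)*(-9))**2 - 43215 = 234**2 - 43215 = 54756 - 43215 = 11541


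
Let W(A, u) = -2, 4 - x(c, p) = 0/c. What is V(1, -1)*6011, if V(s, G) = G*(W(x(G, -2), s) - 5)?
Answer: 42077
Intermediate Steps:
x(c, p) = 4 (x(c, p) = 4 - 0/c = 4 - 1*0 = 4 + 0 = 4)
V(s, G) = -7*G (V(s, G) = G*(-2 - 5) = G*(-7) = -7*G)
V(1, -1)*6011 = -7*(-1)*6011 = 7*6011 = 42077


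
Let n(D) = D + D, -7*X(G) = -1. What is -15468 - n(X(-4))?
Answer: -108278/7 ≈ -15468.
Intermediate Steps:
X(G) = ⅐ (X(G) = -⅐*(-1) = ⅐)
n(D) = 2*D
-15468 - n(X(-4)) = -15468 - 2/7 = -108278/7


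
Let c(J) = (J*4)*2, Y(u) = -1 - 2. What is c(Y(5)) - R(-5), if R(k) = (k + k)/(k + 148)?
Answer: -3422/143 ≈ -23.930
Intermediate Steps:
Y(u) = -3
R(k) = 2*k/(148 + k) (R(k) = (2*k)/(148 + k) = 2*k/(148 + k))
c(J) = 8*J (c(J) = (4*J)*2 = 8*J)
c(Y(5)) - R(-5) = 8*(-3) - 2*(-5)/(148 - 5) = -24 - 2*(-5)/143 = -24 - 1*(-10/143) = -24 + 10/143 = -3422/143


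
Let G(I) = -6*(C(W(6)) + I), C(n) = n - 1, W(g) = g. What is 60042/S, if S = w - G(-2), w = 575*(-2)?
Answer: -30021/566 ≈ -53.041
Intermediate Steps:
C(n) = -1 + n
G(I) = -30 - 6*I (G(I) = -6*((-1 + 6) + I) = -6*(5 + I) = -30 - 6*I)
w = -1150
S = -1132 (S = -1150 - (-30 - 6*(-2)) = -1150 - (-30 + 12) = -1150 - 1*(-18) = -1150 + 18 = -1132)
60042/S = 60042/(-1132) = 60042*(-1/1132) = -30021/566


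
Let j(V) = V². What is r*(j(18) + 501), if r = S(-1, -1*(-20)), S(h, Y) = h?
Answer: -825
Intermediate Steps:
r = -1
r*(j(18) + 501) = -(18² + 501) = -(324 + 501) = -1*825 = -825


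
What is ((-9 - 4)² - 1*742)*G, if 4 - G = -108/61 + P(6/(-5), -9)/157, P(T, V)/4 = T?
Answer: -159170232/47885 ≈ -3324.0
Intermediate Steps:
P(T, V) = 4*T
G = 277784/47885 (G = 4 - (-108/61 + (4*(6/(-5)))/157) = 4 - (-108*1/61 + (4*(6*(-⅕)))*(1/157)) = 4 - (-108/61 + (4*(-6/5))*(1/157)) = 4 - (-108/61 - 24/5*1/157) = 4 - (-108/61 - 24/785) = 4 - 1*(-86244/47885) = 4 + 86244/47885 = 277784/47885 ≈ 5.8011)
((-9 - 4)² - 1*742)*G = ((-9 - 4)² - 1*742)*(277784/47885) = ((-13)² - 742)*(277784/47885) = (169 - 742)*(277784/47885) = -573*277784/47885 = -159170232/47885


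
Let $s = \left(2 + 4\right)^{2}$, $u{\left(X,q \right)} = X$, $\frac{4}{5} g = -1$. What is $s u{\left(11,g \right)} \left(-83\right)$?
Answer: $-32868$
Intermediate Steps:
$g = - \frac{5}{4}$ ($g = \frac{5}{4} \left(-1\right) = - \frac{5}{4} \approx -1.25$)
$s = 36$ ($s = 6^{2} = 36$)
$s u{\left(11,g \right)} \left(-83\right) = 36 \cdot 11 \left(-83\right) = 396 \left(-83\right) = -32868$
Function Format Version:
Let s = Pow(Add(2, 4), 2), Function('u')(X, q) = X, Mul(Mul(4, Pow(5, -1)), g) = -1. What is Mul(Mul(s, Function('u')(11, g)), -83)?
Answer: -32868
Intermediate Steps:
g = Rational(-5, 4) (g = Mul(Rational(5, 4), -1) = Rational(-5, 4) ≈ -1.2500)
s = 36 (s = Pow(6, 2) = 36)
Mul(Mul(s, Function('u')(11, g)), -83) = Mul(Mul(36, 11), -83) = Mul(396, -83) = -32868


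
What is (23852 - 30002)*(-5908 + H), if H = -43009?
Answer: 300839550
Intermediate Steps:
(23852 - 30002)*(-5908 + H) = (23852 - 30002)*(-5908 - 43009) = -6150*(-48917) = 300839550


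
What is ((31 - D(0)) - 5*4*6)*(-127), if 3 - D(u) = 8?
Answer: 10668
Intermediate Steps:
D(u) = -5 (D(u) = 3 - 1*8 = 3 - 8 = -5)
((31 - D(0)) - 5*4*6)*(-127) = ((31 - 1*(-5)) - 5*4*6)*(-127) = ((31 + 5) - 20*6)*(-127) = (36 - 120)*(-127) = -84*(-127) = 10668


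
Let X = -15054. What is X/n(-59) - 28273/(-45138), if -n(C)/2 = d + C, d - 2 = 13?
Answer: -169254857/993036 ≈ -170.44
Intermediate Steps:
d = 15 (d = 2 + 13 = 15)
n(C) = -30 - 2*C (n(C) = -2*(15 + C) = -30 - 2*C)
X/n(-59) - 28273/(-45138) = -15054/(-30 - 2*(-59)) - 28273/(-45138) = -15054/(-30 + 118) - 28273*(-1/45138) = -15054/88 + 28273/45138 = -15054*1/88 + 28273/45138 = -7527/44 + 28273/45138 = -169254857/993036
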